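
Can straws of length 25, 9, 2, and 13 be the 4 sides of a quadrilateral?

No

For a quadrilateral, each side must be shorter than the sum of the others.
Here the longest side is 25, but the remaining 3 sides sum to only 24.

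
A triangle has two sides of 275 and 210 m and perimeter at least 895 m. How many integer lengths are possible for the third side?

75

Triangle inequality: 65 < x < 485. Perimeter ≥ 895 gives x ≥ 895 − 275 − 210 = 410.
So 410 ≤ x < 485; integers 410 through 484: 75 values.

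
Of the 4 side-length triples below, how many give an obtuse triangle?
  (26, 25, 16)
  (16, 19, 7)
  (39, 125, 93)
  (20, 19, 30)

(26,25,16): 16²+25² = 881 > 676 = 26² → acute
(16,19,7): 7²+16² = 305 < 361 = 19² → obtuse
(39,125,93): 39²+93² = 10170 < 15625 = 125² → obtuse
(20,19,30): 19²+20² = 761 < 900 = 30² → obtuse
3 of the 4 are obtuse.

3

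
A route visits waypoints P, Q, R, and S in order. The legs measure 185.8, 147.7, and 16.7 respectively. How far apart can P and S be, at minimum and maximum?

The maximum is all hops collinear in one direction: 185.8 + 147.7 + 16.7 = 350.2.
The longest hop is 185.8; the others sum to 164.4. Folding the others back against it leaves at least 185.8 − 164.4 = 21.4.

21.4 ≤ PS ≤ 350.2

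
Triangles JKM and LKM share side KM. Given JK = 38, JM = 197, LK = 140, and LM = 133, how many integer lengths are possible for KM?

From triangle JKM: 159 < KM < 235.
From triangle LKM: 7 < KM < 273.
Intersection: 159 < KM < 235, so integers 160 through 234: 75 values.

75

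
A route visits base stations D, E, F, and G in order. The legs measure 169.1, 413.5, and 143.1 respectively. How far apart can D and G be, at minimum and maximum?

The maximum is all hops collinear in one direction: 169.1 + 413.5 + 143.1 = 725.7.
The longest hop is 413.5; the others sum to 312.2. Folding the others back against it leaves at least 413.5 − 312.2 = 101.3.

101.3 ≤ DG ≤ 725.7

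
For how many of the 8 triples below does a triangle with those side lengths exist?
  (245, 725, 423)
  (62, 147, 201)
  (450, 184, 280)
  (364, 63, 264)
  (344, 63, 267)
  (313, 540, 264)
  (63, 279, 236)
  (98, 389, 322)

5

(245,423,725): 245+423 ≤ 725 → not valid
(62,147,201): 62+147 > 201 → valid
(184,280,450): 184+280 > 450 → valid
(63,264,364): 63+264 ≤ 364 → not valid
(63,267,344): 63+267 ≤ 344 → not valid
(264,313,540): 264+313 > 540 → valid
(63,236,279): 63+236 > 279 → valid
(98,322,389): 98+322 > 389 → valid
5 of the 8 triples form a triangle.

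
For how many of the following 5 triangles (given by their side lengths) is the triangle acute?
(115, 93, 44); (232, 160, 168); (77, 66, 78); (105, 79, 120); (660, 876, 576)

(115,93,44): 44²+93² = 10585 < 13225 = 115² → obtuse
(232,160,168): 160²+168² = 53824 = 232² → right
(77,66,78): 66²+77² = 10285 > 6084 = 78² → acute
(105,79,120): 79²+105² = 17266 > 14400 = 120² → acute
(660,876,576): 576²+660² = 767376 = 876² → right
2 of the 5 are acute.

2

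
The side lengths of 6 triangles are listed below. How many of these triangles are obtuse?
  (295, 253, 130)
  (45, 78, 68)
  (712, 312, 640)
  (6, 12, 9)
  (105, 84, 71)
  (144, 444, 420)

2

(295,253,130): 130²+253² = 80909 < 87025 = 295² → obtuse
(45,78,68): 45²+68² = 6649 > 6084 = 78² → acute
(712,312,640): 312²+640² = 506944 = 712² → right
(6,12,9): 6²+9² = 117 < 144 = 12² → obtuse
(105,84,71): 71²+84² = 12097 > 11025 = 105² → acute
(144,444,420): 144²+420² = 197136 = 444² → right
2 of the 6 are obtuse.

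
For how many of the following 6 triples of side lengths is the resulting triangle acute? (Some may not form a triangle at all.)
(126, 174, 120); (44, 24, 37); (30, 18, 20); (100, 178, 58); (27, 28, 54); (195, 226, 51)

1

(126,174,120): 120²+126² = 30276 = 174² → right
(44,24,37): 24²+37² = 1945 > 1936 = 44² → acute
(30,18,20): 18²+20² = 724 < 900 = 30² → obtuse
(100,178,58): 58+100 ≤ 178, not a triangle
(27,28,54): 27²+28² = 1513 < 2916 = 54² → obtuse
(195,226,51): 51²+195² = 40626 < 51076 = 226² → obtuse
1 of the 6 is acute.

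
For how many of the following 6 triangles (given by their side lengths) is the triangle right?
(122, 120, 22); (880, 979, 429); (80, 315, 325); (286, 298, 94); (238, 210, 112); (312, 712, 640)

5

(122,120,22): 22²+120² = 14884 = 122² → right
(880,979,429): 429²+880² = 958441 = 979² → right
(80,315,325): 80²+315² = 105625 = 325² → right
(286,298,94): 94²+286² = 90632 > 88804 = 298² → acute
(238,210,112): 112²+210² = 56644 = 238² → right
(312,712,640): 312²+640² = 506944 = 712² → right
5 of the 6 are right.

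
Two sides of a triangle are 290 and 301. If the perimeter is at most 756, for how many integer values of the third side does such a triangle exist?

Triangle inequality: 11 < x < 591. Perimeter ≤ 756 gives x ≤ 756 − 290 − 301 = 165.
So 11 < x ≤ 165; integers 12 through 165: 154 values.

154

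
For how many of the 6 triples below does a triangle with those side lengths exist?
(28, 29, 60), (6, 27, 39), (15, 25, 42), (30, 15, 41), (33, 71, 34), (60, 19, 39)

1

(28,29,60): 28+29 ≤ 60 → not valid
(6,27,39): 6+27 ≤ 39 → not valid
(15,25,42): 15+25 ≤ 42 → not valid
(15,30,41): 15+30 > 41 → valid
(33,34,71): 33+34 ≤ 71 → not valid
(19,39,60): 19+39 ≤ 60 → not valid
1 of the 6 triples forms a triangle.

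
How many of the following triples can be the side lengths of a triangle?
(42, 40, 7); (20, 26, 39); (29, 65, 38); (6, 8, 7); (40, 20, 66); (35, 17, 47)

(7,40,42): 7+40 > 42 → valid
(20,26,39): 20+26 > 39 → valid
(29,38,65): 29+38 > 65 → valid
(6,7,8): 6+7 > 8 → valid
(20,40,66): 20+40 ≤ 66 → not valid
(17,35,47): 17+35 > 47 → valid
5 of the 6 triples form a triangle.

5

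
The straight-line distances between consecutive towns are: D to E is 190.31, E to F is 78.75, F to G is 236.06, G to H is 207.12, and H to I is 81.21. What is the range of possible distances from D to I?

0 ≤ DI ≤ 793.45

The maximum is all hops collinear in one direction: 190.31 + 78.75 + 236.06 + 207.12 + 81.21 = 793.45.
The longest hop is 236.06; the others sum to 557.39. Since 236.06 ≤ 557.39, the path can fold back on itself completely, so the minimum distance is 0.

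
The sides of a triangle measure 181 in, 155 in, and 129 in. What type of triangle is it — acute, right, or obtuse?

acute

Compare the square of the longest side to the sum of squares of the other two: 129² + 155² = 40666 > 32761 = 181².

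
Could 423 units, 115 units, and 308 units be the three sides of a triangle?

No

The two shorter sides sum to 423, exactly equal to the longest side 423.
That gives only a degenerate (flat) triangle — the inequality must be strict.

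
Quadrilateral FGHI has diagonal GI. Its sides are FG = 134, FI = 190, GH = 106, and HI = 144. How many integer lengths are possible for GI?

From triangle FGI: 56 < GI < 324.
From triangle HGI: 38 < GI < 250.
Intersection: 56 < GI < 250, so integers 57 through 249: 193 values.

193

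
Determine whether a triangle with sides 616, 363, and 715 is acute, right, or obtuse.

Compare the square of the longest side to the sum of squares of the other two: 363² + 616² = 511225 = 715².

right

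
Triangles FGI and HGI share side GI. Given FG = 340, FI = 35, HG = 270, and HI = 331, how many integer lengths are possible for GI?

69

From triangle FGI: 305 < GI < 375.
From triangle HGI: 61 < GI < 601.
Intersection: 305 < GI < 375, so integers 306 through 374: 69 values.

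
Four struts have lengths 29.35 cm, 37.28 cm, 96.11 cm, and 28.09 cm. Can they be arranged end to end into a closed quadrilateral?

For a quadrilateral, each side must be shorter than the sum of the others.
Here the longest side is 96.11, but the remaining 3 sides sum to only 94.72.

No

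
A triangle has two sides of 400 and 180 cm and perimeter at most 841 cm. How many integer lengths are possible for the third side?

41

Triangle inequality: 220 < x < 580. Perimeter ≤ 841 gives x ≤ 841 − 400 − 180 = 261.
So 220 < x ≤ 261; integers 221 through 261: 41 values.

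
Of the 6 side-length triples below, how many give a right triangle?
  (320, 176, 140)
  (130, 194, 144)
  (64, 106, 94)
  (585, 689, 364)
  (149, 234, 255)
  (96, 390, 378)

(320,176,140): 140+176 ≤ 320, not a triangle
(130,194,144): 130²+144² = 37636 = 194² → right
(64,106,94): 64²+94² = 12932 > 11236 = 106² → acute
(585,689,364): 364²+585² = 474721 = 689² → right
(149,234,255): 149²+234² = 76957 > 65025 = 255² → acute
(96,390,378): 96²+378² = 152100 = 390² → right
3 of the 6 are right.

3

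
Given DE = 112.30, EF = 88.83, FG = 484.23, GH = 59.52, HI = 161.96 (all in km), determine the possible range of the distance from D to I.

The maximum is all hops collinear in one direction: 112.30 + 88.83 + 484.23 + 59.52 + 161.96 = 906.84.
The longest hop is 484.23; the others sum to 422.61. Folding the others back against it leaves at least 484.23 − 422.61 = 61.62.

61.62 ≤ DI ≤ 906.84 km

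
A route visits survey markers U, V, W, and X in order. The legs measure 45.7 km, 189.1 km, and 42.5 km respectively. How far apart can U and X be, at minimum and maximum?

100.9 ≤ UX ≤ 277.3 km

The maximum is all hops collinear in one direction: 45.7 + 189.1 + 42.5 = 277.3.
The longest hop is 189.1; the others sum to 88.2. Folding the others back against it leaves at least 189.1 − 88.2 = 100.9.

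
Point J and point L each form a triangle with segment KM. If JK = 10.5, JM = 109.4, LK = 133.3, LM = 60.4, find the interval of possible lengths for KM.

From triangle JKM: |10.5 − 109.4| < KM < 10.5 + 109.4, i.e. 98.9 < KM < 119.9.
From triangle LKM: 72.9 < KM < 193.7.
Both must hold, so KM lies in the intersection.

98.9 < KM < 119.9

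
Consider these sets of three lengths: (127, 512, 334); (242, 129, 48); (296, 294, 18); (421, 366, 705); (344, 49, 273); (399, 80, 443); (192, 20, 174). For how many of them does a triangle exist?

4

(127,334,512): 127+334 ≤ 512 → not valid
(48,129,242): 48+129 ≤ 242 → not valid
(18,294,296): 18+294 > 296 → valid
(366,421,705): 366+421 > 705 → valid
(49,273,344): 49+273 ≤ 344 → not valid
(80,399,443): 80+399 > 443 → valid
(20,174,192): 20+174 > 192 → valid
4 of the 7 triples form a triangle.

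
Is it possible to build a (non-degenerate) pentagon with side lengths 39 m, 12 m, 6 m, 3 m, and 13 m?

No

For a pentagon, each side must be shorter than the sum of the others.
Here the longest side is 39, but the remaining 4 sides sum to only 34.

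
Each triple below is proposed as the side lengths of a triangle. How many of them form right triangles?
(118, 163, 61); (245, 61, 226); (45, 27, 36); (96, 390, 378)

(118,163,61): 61²+118² = 17645 < 26569 = 163² → obtuse
(245,61,226): 61²+226² = 54797 < 60025 = 245² → obtuse
(45,27,36): 27²+36² = 2025 = 45² → right
(96,390,378): 96²+378² = 152100 = 390² → right
2 of the 4 are right.

2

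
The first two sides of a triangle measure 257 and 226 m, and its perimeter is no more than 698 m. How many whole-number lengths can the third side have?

184

Triangle inequality: 31 < x < 483. Perimeter ≤ 698 gives x ≤ 698 − 257 − 226 = 215.
So 31 < x ≤ 215; integers 32 through 215: 184 values.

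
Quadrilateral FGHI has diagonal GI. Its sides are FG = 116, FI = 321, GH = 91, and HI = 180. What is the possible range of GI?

From triangle FGI: |116 − 321| < GI < 116 + 321, i.e. 205 < GI < 437.
From triangle HGI: 89 < GI < 271.
Both must hold, so GI lies in the intersection.

205 < GI < 271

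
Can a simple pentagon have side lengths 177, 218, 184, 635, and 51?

No

For a pentagon, each side must be shorter than the sum of the others.
Here the longest side is 635, but the remaining 4 sides sum to only 630.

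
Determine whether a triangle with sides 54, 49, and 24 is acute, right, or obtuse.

Compare the square of the longest side to the sum of squares of the other two: 24² + 49² = 2977 > 2916 = 54².

acute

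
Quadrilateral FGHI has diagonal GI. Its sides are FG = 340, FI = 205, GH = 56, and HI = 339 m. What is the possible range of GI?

From triangle FGI: |340 − 205| < GI < 340 + 205, i.e. 135 < GI < 545.
From triangle HGI: 283 < GI < 395.
Both must hold, so GI lies in the intersection.

283 < GI < 395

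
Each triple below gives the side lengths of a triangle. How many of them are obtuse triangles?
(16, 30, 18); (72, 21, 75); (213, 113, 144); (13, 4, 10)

3

(16,30,18): 16²+18² = 580 < 900 = 30² → obtuse
(72,21,75): 21²+72² = 5625 = 75² → right
(213,113,144): 113²+144² = 33505 < 45369 = 213² → obtuse
(13,4,10): 4²+10² = 116 < 169 = 13² → obtuse
3 of the 4 are obtuse.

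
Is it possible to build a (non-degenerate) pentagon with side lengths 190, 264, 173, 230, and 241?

Yes

A pentagon exists iff every side is shorter than the sum of the others — equivalently, the longest side is less than the sum of the rest.
Longest side 264 < 834 (sum of the remaining 4), so yes.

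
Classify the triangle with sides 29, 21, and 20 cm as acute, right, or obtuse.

right

Compare the square of the longest side to the sum of squares of the other two: 20² + 21² = 841 = 29².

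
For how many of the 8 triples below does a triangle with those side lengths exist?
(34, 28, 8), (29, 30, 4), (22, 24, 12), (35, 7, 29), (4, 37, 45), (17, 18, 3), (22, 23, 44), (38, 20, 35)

(8,28,34): 8+28 > 34 → valid
(4,29,30): 4+29 > 30 → valid
(12,22,24): 12+22 > 24 → valid
(7,29,35): 7+29 > 35 → valid
(4,37,45): 4+37 ≤ 45 → not valid
(3,17,18): 3+17 > 18 → valid
(22,23,44): 22+23 > 44 → valid
(20,35,38): 20+35 > 38 → valid
7 of the 8 triples form a triangle.

7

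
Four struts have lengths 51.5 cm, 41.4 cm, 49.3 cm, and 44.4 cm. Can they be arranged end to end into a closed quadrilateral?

A quadrilateral exists iff every side is shorter than the sum of the others — equivalently, the longest side is less than the sum of the rest.
Longest side 51.5 < 135.1 (sum of the remaining 3), so yes.

Yes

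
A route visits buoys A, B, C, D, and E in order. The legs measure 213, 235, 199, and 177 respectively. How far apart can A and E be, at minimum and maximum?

0 ≤ AE ≤ 824

The maximum is all hops collinear in one direction: 213 + 235 + 199 + 177 = 824.
The longest hop is 235; the others sum to 589. Since 235 ≤ 589, the path can fold back on itself completely, so the minimum distance is 0.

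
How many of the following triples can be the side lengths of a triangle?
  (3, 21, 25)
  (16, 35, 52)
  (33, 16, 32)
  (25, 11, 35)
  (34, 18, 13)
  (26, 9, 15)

(3,21,25): 3+21 ≤ 25 → not valid
(16,35,52): 16+35 ≤ 52 → not valid
(16,32,33): 16+32 > 33 → valid
(11,25,35): 11+25 > 35 → valid
(13,18,34): 13+18 ≤ 34 → not valid
(9,15,26): 9+15 ≤ 26 → not valid
2 of the 6 triples form a triangle.

2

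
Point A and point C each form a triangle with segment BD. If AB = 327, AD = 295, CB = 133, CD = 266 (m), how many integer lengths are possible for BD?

From triangle ABD: 32 < BD < 622.
From triangle CBD: 133 < BD < 399.
Intersection: 133 < BD < 399, so integers 134 through 398: 265 values.

265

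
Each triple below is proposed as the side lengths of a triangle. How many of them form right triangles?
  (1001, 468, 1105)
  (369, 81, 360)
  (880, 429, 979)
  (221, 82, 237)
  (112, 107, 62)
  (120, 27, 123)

(1001,468,1105): 468²+1001² = 1221025 = 1105² → right
(369,81,360): 81²+360² = 136161 = 369² → right
(880,429,979): 429²+880² = 958441 = 979² → right
(221,82,237): 82²+221² = 55565 < 56169 = 237² → obtuse
(112,107,62): 62²+107² = 15293 > 12544 = 112² → acute
(120,27,123): 27²+120² = 15129 = 123² → right
4 of the 6 are right.

4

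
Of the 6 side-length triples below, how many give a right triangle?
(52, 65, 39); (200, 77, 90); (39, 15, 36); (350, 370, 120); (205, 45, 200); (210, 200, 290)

(52,65,39): 39²+52² = 4225 = 65² → right
(200,77,90): 77+90 ≤ 200, not a triangle
(39,15,36): 15²+36² = 1521 = 39² → right
(350,370,120): 120²+350² = 136900 = 370² → right
(205,45,200): 45²+200² = 42025 = 205² → right
(210,200,290): 200²+210² = 84100 = 290² → right
5 of the 6 are right.

5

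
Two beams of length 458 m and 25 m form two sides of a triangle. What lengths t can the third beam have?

433 < t < 483

By the triangle inequality, t must be less than 458 + 25 = 483 and greater than |458 − 25| = 433.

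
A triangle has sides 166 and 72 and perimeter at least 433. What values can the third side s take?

Triangle inequality alone gives 94 < s < 238.
The perimeter condition gives s ≥ 433 − 166 − 72 = 195.
Intersecting the two: 195 ≤ s < 238.

195 ≤ s < 238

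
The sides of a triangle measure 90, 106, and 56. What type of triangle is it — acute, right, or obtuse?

right

Compare the square of the longest side to the sum of squares of the other two: 56² + 90² = 11236 = 106².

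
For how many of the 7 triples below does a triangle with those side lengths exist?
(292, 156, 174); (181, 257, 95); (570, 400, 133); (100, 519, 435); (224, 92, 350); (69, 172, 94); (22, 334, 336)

(156,174,292): 156+174 > 292 → valid
(95,181,257): 95+181 > 257 → valid
(133,400,570): 133+400 ≤ 570 → not valid
(100,435,519): 100+435 > 519 → valid
(92,224,350): 92+224 ≤ 350 → not valid
(69,94,172): 69+94 ≤ 172 → not valid
(22,334,336): 22+334 > 336 → valid
4 of the 7 triples form a triangle.

4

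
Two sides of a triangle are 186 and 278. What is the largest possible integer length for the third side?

The third side must be strictly less than 186 + 278 = 464.
The largest integer below 464 is 463.

463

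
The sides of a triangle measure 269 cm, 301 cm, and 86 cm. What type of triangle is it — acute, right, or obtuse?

Compare the square of the longest side to the sum of squares of the other two: 86² + 269² = 79757 < 90601 = 301².

obtuse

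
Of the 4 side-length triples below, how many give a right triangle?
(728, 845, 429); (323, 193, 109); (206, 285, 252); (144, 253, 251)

1

(728,845,429): 429²+728² = 714025 = 845² → right
(323,193,109): 109+193 ≤ 323, not a triangle
(206,285,252): 206²+252² = 105940 > 81225 = 285² → acute
(144,253,251): 144²+251² = 83737 > 64009 = 253² → acute
1 of the 4 is right.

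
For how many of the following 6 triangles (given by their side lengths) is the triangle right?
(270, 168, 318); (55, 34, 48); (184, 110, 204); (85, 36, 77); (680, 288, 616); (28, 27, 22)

(270,168,318): 168²+270² = 101124 = 318² → right
(55,34,48): 34²+48² = 3460 > 3025 = 55² → acute
(184,110,204): 110²+184² = 45956 > 41616 = 204² → acute
(85,36,77): 36²+77² = 7225 = 85² → right
(680,288,616): 288²+616² = 462400 = 680² → right
(28,27,22): 22²+27² = 1213 > 784 = 28² → acute
3 of the 6 are right.

3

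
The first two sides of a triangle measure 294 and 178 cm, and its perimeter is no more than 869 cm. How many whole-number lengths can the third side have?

Triangle inequality: 116 < x < 472. Perimeter ≤ 869 gives x ≤ 869 − 294 − 178 = 397.
So 116 < x ≤ 397; integers 117 through 397: 281 values.

281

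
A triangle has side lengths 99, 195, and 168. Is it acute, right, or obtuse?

Compare the square of the longest side to the sum of squares of the other two: 99² + 168² = 38025 = 195².

right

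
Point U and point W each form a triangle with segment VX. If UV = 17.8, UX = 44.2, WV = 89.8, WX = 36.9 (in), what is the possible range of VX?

From triangle UVX: |17.8 − 44.2| < VX < 17.8 + 44.2, i.e. 26.4 < VX < 62.0.
From triangle WVX: 52.9 < VX < 126.7.
Both must hold, so VX lies in the intersection.

52.9 < VX < 62.0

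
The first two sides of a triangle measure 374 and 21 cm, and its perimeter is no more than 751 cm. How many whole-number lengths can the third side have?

Triangle inequality: 353 < x < 395. Perimeter ≤ 751 gives x ≤ 751 − 374 − 21 = 356.
So 353 < x ≤ 356; integers 354 through 356: 3 values.

3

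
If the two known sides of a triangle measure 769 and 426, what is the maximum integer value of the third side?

The third side must be strictly less than 769 + 426 = 1195.
The largest integer below 1195 is 1194.

1194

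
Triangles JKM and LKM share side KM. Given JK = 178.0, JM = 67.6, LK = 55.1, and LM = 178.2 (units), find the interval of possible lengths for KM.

123.1 < KM < 233.3

From triangle JKM: |178.0 − 67.6| < KM < 178.0 + 67.6, i.e. 110.4 < KM < 245.6.
From triangle LKM: 123.1 < KM < 233.3.
Both must hold, so KM lies in the intersection.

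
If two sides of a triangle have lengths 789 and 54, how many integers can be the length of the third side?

107

The third side lies in the open interval (735, 843).
Integers from 736 to 842 inclusive: 842 − 736 + 1 = 107.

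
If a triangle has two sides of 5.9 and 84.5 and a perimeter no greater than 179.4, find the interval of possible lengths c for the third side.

Triangle inequality alone gives 78.6 < c < 90.4.
The perimeter condition gives c ≤ 179.4 − 5.9 − 84.5 = 89.0.
Intersecting the two: 78.6 < c ≤ 89.0.

78.6 < c ≤ 89.0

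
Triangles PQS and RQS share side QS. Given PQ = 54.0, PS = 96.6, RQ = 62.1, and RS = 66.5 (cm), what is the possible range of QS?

42.6 < QS < 128.6

From triangle PQS: |54.0 − 96.6| < QS < 54.0 + 96.6, i.e. 42.6 < QS < 150.6.
From triangle RQS: 4.4 < QS < 128.6.
Both must hold, so QS lies in the intersection.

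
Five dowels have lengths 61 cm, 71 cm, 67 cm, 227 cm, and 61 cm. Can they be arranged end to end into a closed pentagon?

A pentagon exists iff every side is shorter than the sum of the others — equivalently, the longest side is less than the sum of the rest.
Longest side 227 < 260 (sum of the remaining 4), so yes.

Yes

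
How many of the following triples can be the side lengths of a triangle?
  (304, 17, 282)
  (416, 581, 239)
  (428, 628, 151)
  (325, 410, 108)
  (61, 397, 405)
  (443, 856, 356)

3

(17,282,304): 17+282 ≤ 304 → not valid
(239,416,581): 239+416 > 581 → valid
(151,428,628): 151+428 ≤ 628 → not valid
(108,325,410): 108+325 > 410 → valid
(61,397,405): 61+397 > 405 → valid
(356,443,856): 356+443 ≤ 856 → not valid
3 of the 6 triples form a triangle.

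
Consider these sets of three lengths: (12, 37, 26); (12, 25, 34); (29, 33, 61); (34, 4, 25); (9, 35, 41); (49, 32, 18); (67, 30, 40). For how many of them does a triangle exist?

(12,26,37): 12+26 > 37 → valid
(12,25,34): 12+25 > 34 → valid
(29,33,61): 29+33 > 61 → valid
(4,25,34): 4+25 ≤ 34 → not valid
(9,35,41): 9+35 > 41 → valid
(18,32,49): 18+32 > 49 → valid
(30,40,67): 30+40 > 67 → valid
6 of the 7 triples form a triangle.

6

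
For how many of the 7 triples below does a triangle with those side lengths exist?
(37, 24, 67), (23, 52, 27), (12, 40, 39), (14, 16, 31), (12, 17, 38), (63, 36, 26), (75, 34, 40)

(24,37,67): 24+37 ≤ 67 → not valid
(23,27,52): 23+27 ≤ 52 → not valid
(12,39,40): 12+39 > 40 → valid
(14,16,31): 14+16 ≤ 31 → not valid
(12,17,38): 12+17 ≤ 38 → not valid
(26,36,63): 26+36 ≤ 63 → not valid
(34,40,75): 34+40 ≤ 75 → not valid
1 of the 7 triples forms a triangle.

1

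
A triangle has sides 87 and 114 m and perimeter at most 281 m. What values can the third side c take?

Triangle inequality alone gives 27 < c < 201.
The perimeter condition gives c ≤ 281 − 87 − 114 = 80.
Intersecting the two: 27 < c ≤ 80.

27 < c ≤ 80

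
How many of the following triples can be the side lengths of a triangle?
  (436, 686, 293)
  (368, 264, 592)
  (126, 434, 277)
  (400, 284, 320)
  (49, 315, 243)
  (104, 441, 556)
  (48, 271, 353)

(293,436,686): 293+436 > 686 → valid
(264,368,592): 264+368 > 592 → valid
(126,277,434): 126+277 ≤ 434 → not valid
(284,320,400): 284+320 > 400 → valid
(49,243,315): 49+243 ≤ 315 → not valid
(104,441,556): 104+441 ≤ 556 → not valid
(48,271,353): 48+271 ≤ 353 → not valid
3 of the 7 triples form a triangle.

3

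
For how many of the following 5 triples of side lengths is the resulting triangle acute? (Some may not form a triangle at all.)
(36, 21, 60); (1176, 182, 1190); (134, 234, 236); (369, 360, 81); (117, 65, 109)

2

(36,21,60): 21+36 ≤ 60, not a triangle
(1176,182,1190): 182²+1176² = 1416100 = 1190² → right
(134,234,236): 134²+234² = 72712 > 55696 = 236² → acute
(369,360,81): 81²+360² = 136161 = 369² → right
(117,65,109): 65²+109² = 16106 > 13689 = 117² → acute
2 of the 5 are acute.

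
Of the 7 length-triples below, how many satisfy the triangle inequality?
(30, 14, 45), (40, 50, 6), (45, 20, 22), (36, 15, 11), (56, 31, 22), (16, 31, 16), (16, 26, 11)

2

(14,30,45): 14+30 ≤ 45 → not valid
(6,40,50): 6+40 ≤ 50 → not valid
(20,22,45): 20+22 ≤ 45 → not valid
(11,15,36): 11+15 ≤ 36 → not valid
(22,31,56): 22+31 ≤ 56 → not valid
(16,16,31): 16+16 > 31 → valid
(11,16,26): 11+16 > 26 → valid
2 of the 7 triples form a triangle.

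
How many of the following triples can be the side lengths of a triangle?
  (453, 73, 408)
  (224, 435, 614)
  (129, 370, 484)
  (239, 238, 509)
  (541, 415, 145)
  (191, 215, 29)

(73,408,453): 73+408 > 453 → valid
(224,435,614): 224+435 > 614 → valid
(129,370,484): 129+370 > 484 → valid
(238,239,509): 238+239 ≤ 509 → not valid
(145,415,541): 145+415 > 541 → valid
(29,191,215): 29+191 > 215 → valid
5 of the 6 triples form a triangle.

5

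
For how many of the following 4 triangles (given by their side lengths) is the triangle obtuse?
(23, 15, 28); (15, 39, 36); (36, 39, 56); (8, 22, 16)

(23,15,28): 15²+23² = 754 < 784 = 28² → obtuse
(15,39,36): 15²+36² = 1521 = 39² → right
(36,39,56): 36²+39² = 2817 < 3136 = 56² → obtuse
(8,22,16): 8²+16² = 320 < 484 = 22² → obtuse
3 of the 4 are obtuse.

3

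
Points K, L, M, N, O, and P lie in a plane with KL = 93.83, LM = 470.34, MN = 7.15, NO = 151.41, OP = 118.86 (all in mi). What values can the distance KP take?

The maximum is all hops collinear in one direction: 93.83 + 470.34 + 7.15 + 151.41 + 118.86 = 841.59.
The longest hop is 470.34; the others sum to 371.25. Folding the others back against it leaves at least 470.34 − 371.25 = 99.09.

99.09 ≤ KP ≤ 841.59 mi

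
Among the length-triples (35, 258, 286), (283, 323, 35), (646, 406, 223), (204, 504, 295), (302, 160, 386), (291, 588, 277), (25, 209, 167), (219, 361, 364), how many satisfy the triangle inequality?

(35,258,286): 35+258 > 286 → valid
(35,283,323): 35+283 ≤ 323 → not valid
(223,406,646): 223+406 ≤ 646 → not valid
(204,295,504): 204+295 ≤ 504 → not valid
(160,302,386): 160+302 > 386 → valid
(277,291,588): 277+291 ≤ 588 → not valid
(25,167,209): 25+167 ≤ 209 → not valid
(219,361,364): 219+361 > 364 → valid
3 of the 8 triples form a triangle.

3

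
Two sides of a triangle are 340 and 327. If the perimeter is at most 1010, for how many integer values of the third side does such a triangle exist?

Triangle inequality: 13 < x < 667. Perimeter ≤ 1010 gives x ≤ 1010 − 340 − 327 = 343.
So 13 < x ≤ 343; integers 14 through 343: 330 values.

330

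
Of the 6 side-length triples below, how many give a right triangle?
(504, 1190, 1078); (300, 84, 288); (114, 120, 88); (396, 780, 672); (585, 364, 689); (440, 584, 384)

(504,1190,1078): 504²+1078² = 1416100 = 1190² → right
(300,84,288): 84²+288² = 90000 = 300² → right
(114,120,88): 88²+114² = 20740 > 14400 = 120² → acute
(396,780,672): 396²+672² = 608400 = 780² → right
(585,364,689): 364²+585² = 474721 = 689² → right
(440,584,384): 384²+440² = 341056 = 584² → right
5 of the 6 are right.

5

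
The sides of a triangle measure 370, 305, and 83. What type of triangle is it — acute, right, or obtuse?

obtuse

Compare the square of the longest side to the sum of squares of the other two: 83² + 305² = 99914 < 136900 = 370².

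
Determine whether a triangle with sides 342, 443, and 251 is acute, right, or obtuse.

Compare the square of the longest side to the sum of squares of the other two: 251² + 342² = 179965 < 196249 = 443².

obtuse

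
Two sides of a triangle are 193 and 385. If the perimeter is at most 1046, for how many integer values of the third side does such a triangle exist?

276

Triangle inequality: 192 < x < 578. Perimeter ≤ 1046 gives x ≤ 1046 − 193 − 385 = 468.
So 192 < x ≤ 468; integers 193 through 468: 276 values.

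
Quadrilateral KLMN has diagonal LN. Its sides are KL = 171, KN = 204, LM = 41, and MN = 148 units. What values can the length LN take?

107 < LN < 189

From triangle KLN: |171 − 204| < LN < 171 + 204, i.e. 33 < LN < 375.
From triangle MLN: 107 < LN < 189.
Both must hold, so LN lies in the intersection.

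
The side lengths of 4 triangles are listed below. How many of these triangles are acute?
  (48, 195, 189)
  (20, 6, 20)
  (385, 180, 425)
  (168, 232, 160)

(48,195,189): 48²+189² = 38025 = 195² → right
(20,6,20): 6²+20² = 436 > 400 = 20² → acute
(385,180,425): 180²+385² = 180625 = 425² → right
(168,232,160): 160²+168² = 53824 = 232² → right
1 of the 4 is acute.

1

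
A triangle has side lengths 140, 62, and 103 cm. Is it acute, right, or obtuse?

Compare the square of the longest side to the sum of squares of the other two: 62² + 103² = 14453 < 19600 = 140².

obtuse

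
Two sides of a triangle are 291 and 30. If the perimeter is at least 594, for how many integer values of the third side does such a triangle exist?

Triangle inequality: 261 < x < 321. Perimeter ≥ 594 gives x ≥ 594 − 291 − 30 = 273.
So 273 ≤ x < 321; integers 273 through 320: 48 values.

48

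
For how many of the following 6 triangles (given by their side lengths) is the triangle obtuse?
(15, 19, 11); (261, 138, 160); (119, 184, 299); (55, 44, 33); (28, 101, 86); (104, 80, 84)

4

(15,19,11): 11²+15² = 346 < 361 = 19² → obtuse
(261,138,160): 138²+160² = 44644 < 68121 = 261² → obtuse
(119,184,299): 119²+184² = 48017 < 89401 = 299² → obtuse
(55,44,33): 33²+44² = 3025 = 55² → right
(28,101,86): 28²+86² = 8180 < 10201 = 101² → obtuse
(104,80,84): 80²+84² = 13456 > 10816 = 104² → acute
4 of the 6 are obtuse.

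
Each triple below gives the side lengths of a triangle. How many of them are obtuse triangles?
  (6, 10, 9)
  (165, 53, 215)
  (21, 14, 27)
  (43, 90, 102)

3

(6,10,9): 6²+9² = 117 > 100 = 10² → acute
(165,53,215): 53²+165² = 30034 < 46225 = 215² → obtuse
(21,14,27): 14²+21² = 637 < 729 = 27² → obtuse
(43,90,102): 43²+90² = 9949 < 10404 = 102² → obtuse
3 of the 4 are obtuse.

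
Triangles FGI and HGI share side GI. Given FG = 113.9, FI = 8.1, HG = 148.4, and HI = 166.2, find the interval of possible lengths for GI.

105.8 < GI < 122.0

From triangle FGI: |113.9 − 8.1| < GI < 113.9 + 8.1, i.e. 105.8 < GI < 122.0.
From triangle HGI: 17.8 < GI < 314.6.
Both must hold, so GI lies in the intersection.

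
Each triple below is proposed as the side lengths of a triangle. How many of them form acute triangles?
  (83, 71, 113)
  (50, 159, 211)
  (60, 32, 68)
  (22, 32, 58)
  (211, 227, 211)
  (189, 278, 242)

(83,71,113): 71²+83² = 11930 < 12769 = 113² → obtuse
(50,159,211): 50+159 ≤ 211, not a triangle
(60,32,68): 32²+60² = 4624 = 68² → right
(22,32,58): 22+32 ≤ 58, not a triangle
(211,227,211): 211²+211² = 89042 > 51529 = 227² → acute
(189,278,242): 189²+242² = 94285 > 77284 = 278² → acute
2 of the 6 are acute.

2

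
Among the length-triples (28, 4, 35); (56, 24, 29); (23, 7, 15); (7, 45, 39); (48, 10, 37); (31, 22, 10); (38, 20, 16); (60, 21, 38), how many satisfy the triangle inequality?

(4,28,35): 4+28 ≤ 35 → not valid
(24,29,56): 24+29 ≤ 56 → not valid
(7,15,23): 7+15 ≤ 23 → not valid
(7,39,45): 7+39 > 45 → valid
(10,37,48): 10+37 ≤ 48 → not valid
(10,22,31): 10+22 > 31 → valid
(16,20,38): 16+20 ≤ 38 → not valid
(21,38,60): 21+38 ≤ 60 → not valid
2 of the 8 triples form a triangle.

2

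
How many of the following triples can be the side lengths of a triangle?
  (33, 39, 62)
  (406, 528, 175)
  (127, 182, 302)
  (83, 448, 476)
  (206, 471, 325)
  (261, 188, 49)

5

(33,39,62): 33+39 > 62 → valid
(175,406,528): 175+406 > 528 → valid
(127,182,302): 127+182 > 302 → valid
(83,448,476): 83+448 > 476 → valid
(206,325,471): 206+325 > 471 → valid
(49,188,261): 49+188 ≤ 261 → not valid
5 of the 6 triples form a triangle.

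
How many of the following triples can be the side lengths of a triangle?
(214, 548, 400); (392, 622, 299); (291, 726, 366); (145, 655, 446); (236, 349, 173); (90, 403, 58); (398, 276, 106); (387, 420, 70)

(214,400,548): 214+400 > 548 → valid
(299,392,622): 299+392 > 622 → valid
(291,366,726): 291+366 ≤ 726 → not valid
(145,446,655): 145+446 ≤ 655 → not valid
(173,236,349): 173+236 > 349 → valid
(58,90,403): 58+90 ≤ 403 → not valid
(106,276,398): 106+276 ≤ 398 → not valid
(70,387,420): 70+387 > 420 → valid
4 of the 8 triples form a triangle.

4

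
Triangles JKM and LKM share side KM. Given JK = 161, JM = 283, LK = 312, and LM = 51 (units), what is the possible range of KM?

261 < KM < 363

From triangle JKM: |161 − 283| < KM < 161 + 283, i.e. 122 < KM < 444.
From triangle LKM: 261 < KM < 363.
Both must hold, so KM lies in the intersection.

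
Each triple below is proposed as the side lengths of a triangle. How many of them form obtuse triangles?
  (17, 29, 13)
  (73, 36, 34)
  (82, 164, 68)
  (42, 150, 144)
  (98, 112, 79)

(17,29,13): 13²+17² = 458 < 841 = 29² → obtuse
(73,36,34): 34+36 ≤ 73, not a triangle
(82,164,68): 68+82 ≤ 164, not a triangle
(42,150,144): 42²+144² = 22500 = 150² → right
(98,112,79): 79²+98² = 15845 > 12544 = 112² → acute
1 of the 5 is obtuse.

1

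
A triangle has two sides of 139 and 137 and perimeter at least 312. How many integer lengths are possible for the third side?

Triangle inequality: 2 < x < 276. Perimeter ≥ 312 gives x ≥ 312 − 139 − 137 = 36.
So 36 ≤ x < 276; integers 36 through 275: 240 values.

240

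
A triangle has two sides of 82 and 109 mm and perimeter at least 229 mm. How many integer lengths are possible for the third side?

153

Triangle inequality: 27 < x < 191. Perimeter ≥ 229 gives x ≥ 229 − 82 − 109 = 38.
So 38 ≤ x < 191; integers 38 through 190: 153 values.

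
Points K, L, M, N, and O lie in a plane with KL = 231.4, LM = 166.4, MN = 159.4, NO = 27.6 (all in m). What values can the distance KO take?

0 ≤ KO ≤ 584.8 m

The maximum is all hops collinear in one direction: 231.4 + 166.4 + 159.4 + 27.6 = 584.8.
The longest hop is 231.4; the others sum to 353.4. Since 231.4 ≤ 353.4, the path can fold back on itself completely, so the minimum distance is 0.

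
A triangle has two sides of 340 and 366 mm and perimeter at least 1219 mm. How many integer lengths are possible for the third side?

Triangle inequality: 26 < x < 706. Perimeter ≥ 1219 gives x ≥ 1219 − 340 − 366 = 513.
So 513 ≤ x < 706; integers 513 through 705: 193 values.

193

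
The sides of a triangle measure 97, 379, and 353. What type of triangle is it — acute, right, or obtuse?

Compare the square of the longest side to the sum of squares of the other two: 97² + 353² = 134018 < 143641 = 379².

obtuse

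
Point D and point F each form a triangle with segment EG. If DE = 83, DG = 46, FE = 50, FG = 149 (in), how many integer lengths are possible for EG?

From triangle DEG: 37 < EG < 129.
From triangle FEG: 99 < EG < 199.
Intersection: 99 < EG < 129, so integers 100 through 128: 29 values.

29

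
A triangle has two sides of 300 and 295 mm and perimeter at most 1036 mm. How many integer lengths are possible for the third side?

Triangle inequality: 5 < x < 595. Perimeter ≤ 1036 gives x ≤ 1036 − 300 − 295 = 441.
So 5 < x ≤ 441; integers 6 through 441: 436 values.

436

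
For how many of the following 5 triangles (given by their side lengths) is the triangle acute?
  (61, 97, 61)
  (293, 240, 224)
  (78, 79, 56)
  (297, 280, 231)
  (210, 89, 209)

(61,97,61): 61²+61² = 7442 < 9409 = 97² → obtuse
(293,240,224): 224²+240² = 107776 > 85849 = 293² → acute
(78,79,56): 56²+78² = 9220 > 6241 = 79² → acute
(297,280,231): 231²+280² = 131761 > 88209 = 297² → acute
(210,89,209): 89²+209² = 51602 > 44100 = 210² → acute
4 of the 5 are acute.

4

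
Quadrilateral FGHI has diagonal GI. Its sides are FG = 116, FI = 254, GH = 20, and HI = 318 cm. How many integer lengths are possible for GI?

39

From triangle FGI: 138 < GI < 370.
From triangle HGI: 298 < GI < 338.
Intersection: 298 < GI < 338, so integers 299 through 337: 39 values.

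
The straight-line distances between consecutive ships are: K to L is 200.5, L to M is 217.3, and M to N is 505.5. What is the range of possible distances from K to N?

87.7 ≤ KN ≤ 923.3

The maximum is all hops collinear in one direction: 200.5 + 217.3 + 505.5 = 923.3.
The longest hop is 505.5; the others sum to 417.8. Folding the others back against it leaves at least 505.5 − 417.8 = 87.7.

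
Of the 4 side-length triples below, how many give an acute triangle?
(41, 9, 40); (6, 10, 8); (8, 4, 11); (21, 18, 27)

(41,9,40): 9²+40² = 1681 = 41² → right
(6,10,8): 6²+8² = 100 = 10² → right
(8,4,11): 4²+8² = 80 < 121 = 11² → obtuse
(21,18,27): 18²+21² = 765 > 729 = 27² → acute
1 of the 4 is acute.

1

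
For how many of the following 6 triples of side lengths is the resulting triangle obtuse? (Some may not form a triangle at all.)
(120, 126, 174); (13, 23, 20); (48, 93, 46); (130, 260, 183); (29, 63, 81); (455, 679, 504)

(120,126,174): 120²+126² = 30276 = 174² → right
(13,23,20): 13²+20² = 569 > 529 = 23² → acute
(48,93,46): 46²+48² = 4420 < 8649 = 93² → obtuse
(130,260,183): 130²+183² = 50389 < 67600 = 260² → obtuse
(29,63,81): 29²+63² = 4810 < 6561 = 81² → obtuse
(455,679,504): 455²+504² = 461041 = 679² → right
3 of the 6 are obtuse.

3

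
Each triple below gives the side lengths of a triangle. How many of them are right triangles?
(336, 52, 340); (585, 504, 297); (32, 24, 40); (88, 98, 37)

(336,52,340): 52²+336² = 115600 = 340² → right
(585,504,297): 297²+504² = 342225 = 585² → right
(32,24,40): 24²+32² = 1600 = 40² → right
(88,98,37): 37²+88² = 9113 < 9604 = 98² → obtuse
3 of the 4 are right.

3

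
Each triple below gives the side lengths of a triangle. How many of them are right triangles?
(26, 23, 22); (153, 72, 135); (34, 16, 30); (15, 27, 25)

2

(26,23,22): 22²+23² = 1013 > 676 = 26² → acute
(153,72,135): 72²+135² = 23409 = 153² → right
(34,16,30): 16²+30² = 1156 = 34² → right
(15,27,25): 15²+25² = 850 > 729 = 27² → acute
2 of the 4 are right.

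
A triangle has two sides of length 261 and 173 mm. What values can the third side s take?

88 < s < 434 (mm)

By the triangle inequality, s must be less than 261 + 173 = 434 and greater than |261 − 173| = 88.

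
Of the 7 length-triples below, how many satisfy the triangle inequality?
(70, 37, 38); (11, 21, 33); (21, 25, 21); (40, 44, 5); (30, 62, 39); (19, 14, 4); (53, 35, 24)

(37,38,70): 37+38 > 70 → valid
(11,21,33): 11+21 ≤ 33 → not valid
(21,21,25): 21+21 > 25 → valid
(5,40,44): 5+40 > 44 → valid
(30,39,62): 30+39 > 62 → valid
(4,14,19): 4+14 ≤ 19 → not valid
(24,35,53): 24+35 > 53 → valid
5 of the 7 triples form a triangle.

5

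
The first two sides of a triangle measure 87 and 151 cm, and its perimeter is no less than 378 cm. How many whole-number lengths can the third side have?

Triangle inequality: 64 < x < 238. Perimeter ≥ 378 gives x ≥ 378 − 87 − 151 = 140.
So 140 ≤ x < 238; integers 140 through 237: 98 values.

98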